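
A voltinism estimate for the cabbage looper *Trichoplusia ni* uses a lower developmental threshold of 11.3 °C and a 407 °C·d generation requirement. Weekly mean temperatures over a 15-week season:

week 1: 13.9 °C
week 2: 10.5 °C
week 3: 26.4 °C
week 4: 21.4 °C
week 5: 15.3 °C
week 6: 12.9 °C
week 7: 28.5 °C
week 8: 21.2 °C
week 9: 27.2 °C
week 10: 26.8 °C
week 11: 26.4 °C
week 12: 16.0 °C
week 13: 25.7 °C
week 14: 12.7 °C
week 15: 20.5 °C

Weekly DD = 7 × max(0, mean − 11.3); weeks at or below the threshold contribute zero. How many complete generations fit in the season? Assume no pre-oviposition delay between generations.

2 generations

Weekly DD (7 × max(0, T̄ − 11.3)): 18.2, 0.0, 105.7, 70.7, 28.0, 11.2, 120.4, 69.3, 111.3, 108.5, 105.7, 32.9, 100.8, 9.8, 64.4.
Season total = 956.9 DD.
Complete generations = ⌊956.9 / 407⌋ = 2.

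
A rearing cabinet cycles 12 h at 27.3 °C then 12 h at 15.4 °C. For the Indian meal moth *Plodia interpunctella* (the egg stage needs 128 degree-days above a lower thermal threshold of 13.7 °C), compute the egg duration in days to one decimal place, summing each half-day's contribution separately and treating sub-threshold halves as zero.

16.7 days

Day half: max(0, 27.3 − 13.7) × 0.5 = 13.6 × 0.5 = 6.80 DD.
Night half: max(0, 15.4 − 13.7) × 0.5 = 1.7 × 0.5 = 0.85 DD.
Per 24 h: 7.65 DD/day.
Duration = 128 / 7.65 = 16.732 ≈ 16.7 days.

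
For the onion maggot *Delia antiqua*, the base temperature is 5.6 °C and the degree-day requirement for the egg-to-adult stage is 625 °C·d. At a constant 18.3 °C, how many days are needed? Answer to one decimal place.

Daily accumulation = 18.3 − 5.6 = 12.7 DD/day.
Duration = 625 / 12.7 = 49.213 ≈ 49.2 days.

49.2 days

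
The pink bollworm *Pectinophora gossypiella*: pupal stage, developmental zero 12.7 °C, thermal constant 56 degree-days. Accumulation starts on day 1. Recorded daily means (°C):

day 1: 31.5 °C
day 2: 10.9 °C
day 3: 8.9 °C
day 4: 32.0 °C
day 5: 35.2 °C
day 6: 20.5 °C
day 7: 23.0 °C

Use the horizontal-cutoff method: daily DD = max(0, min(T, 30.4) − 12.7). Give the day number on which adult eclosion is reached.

day 6

Daily DD above 12.7 °C (capped at 17.7): 17.7, 0.0, 0.0, 17.7, 17.7, 7.8, 10.3.
Cumulative: 17.7, 17.7, 17.7, 35.4, 53.1, 60.9, 71.2.
The total first reaches 56 DD on day 6.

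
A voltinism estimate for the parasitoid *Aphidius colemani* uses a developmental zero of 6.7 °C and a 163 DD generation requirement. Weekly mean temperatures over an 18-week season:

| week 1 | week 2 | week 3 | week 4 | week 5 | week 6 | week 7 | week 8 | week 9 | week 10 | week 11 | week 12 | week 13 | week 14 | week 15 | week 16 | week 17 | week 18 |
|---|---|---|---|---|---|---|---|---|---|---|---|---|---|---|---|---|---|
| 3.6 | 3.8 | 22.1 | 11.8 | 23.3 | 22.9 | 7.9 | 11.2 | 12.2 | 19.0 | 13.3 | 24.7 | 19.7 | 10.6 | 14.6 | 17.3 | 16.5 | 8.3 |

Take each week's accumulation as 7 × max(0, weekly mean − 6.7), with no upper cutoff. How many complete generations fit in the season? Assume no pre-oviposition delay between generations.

Weekly DD (7 × max(0, T̄ − 6.7)): 0.0, 0.0, 107.8, 35.7, 116.2, 113.4, 8.4, 31.5, 38.5, 86.1, 46.2, 126.0, 91.0, 27.3, 55.3, 74.2, 68.6, 11.2.
Season total = 1037.4 DD.
Complete generations = ⌊1037.4 / 163⌋ = 6.

6 generations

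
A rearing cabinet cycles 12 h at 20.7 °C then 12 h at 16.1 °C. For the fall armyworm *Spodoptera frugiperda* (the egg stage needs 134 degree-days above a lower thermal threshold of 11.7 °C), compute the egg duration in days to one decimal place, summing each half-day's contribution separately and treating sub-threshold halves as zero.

20.0 days

Day half: max(0, 20.7 − 11.7) × 0.5 = 9.0 × 0.5 = 4.50 DD.
Night half: max(0, 16.1 − 11.7) × 0.5 = 4.4 × 0.5 = 2.20 DD.
Per 24 h: 6.70 DD/day.
Duration = 134 / 6.70 = 20.000 ≈ 20.0 days.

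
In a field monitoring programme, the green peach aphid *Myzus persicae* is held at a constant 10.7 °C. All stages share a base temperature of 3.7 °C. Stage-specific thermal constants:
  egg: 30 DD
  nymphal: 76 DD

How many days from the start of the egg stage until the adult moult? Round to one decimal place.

Daily accumulation at 10.7 °C = 10.7 − 3.7 = 7.0 DD/day.
Total K = 30 + 76 = 106 DD.
Total duration = 106 / 7.0 = 15.143 ≈ 15.1 days.

15.1 days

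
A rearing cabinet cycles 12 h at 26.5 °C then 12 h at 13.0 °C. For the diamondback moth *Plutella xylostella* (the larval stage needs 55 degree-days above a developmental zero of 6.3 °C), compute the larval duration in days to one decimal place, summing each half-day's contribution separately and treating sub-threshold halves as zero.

Day half: max(0, 26.5 − 6.3) × 0.5 = 20.2 × 0.5 = 10.10 DD.
Night half: max(0, 13.0 − 6.3) × 0.5 = 6.7 × 0.5 = 3.35 DD.
Per 24 h: 13.45 DD/day.
Duration = 55 / 13.45 = 4.089 ≈ 4.1 days.

4.1 days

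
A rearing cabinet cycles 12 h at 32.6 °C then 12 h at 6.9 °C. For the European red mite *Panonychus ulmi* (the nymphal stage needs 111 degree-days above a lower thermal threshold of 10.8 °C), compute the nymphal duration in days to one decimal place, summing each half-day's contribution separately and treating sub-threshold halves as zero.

10.2 days

Day half: max(0, 32.6 − 10.8) × 0.5 = 21.8 × 0.5 = 10.90 DD.
Night half: max(0, 6.9 − 10.8) × 0.5 = 0.0 × 0.5 = 0.00 DD.
Per 24 h: 10.90 DD/day.
Duration = 111 / 10.90 = 10.183 ≈ 10.2 days.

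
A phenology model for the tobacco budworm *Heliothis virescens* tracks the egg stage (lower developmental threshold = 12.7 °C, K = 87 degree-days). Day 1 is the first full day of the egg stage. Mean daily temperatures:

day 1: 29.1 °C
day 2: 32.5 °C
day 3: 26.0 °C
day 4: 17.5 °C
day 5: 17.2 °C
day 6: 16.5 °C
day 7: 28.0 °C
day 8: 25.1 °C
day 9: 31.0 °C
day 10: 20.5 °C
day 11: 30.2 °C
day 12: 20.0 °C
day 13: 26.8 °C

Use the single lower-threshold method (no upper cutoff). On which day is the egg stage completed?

day 8

Daily DD above 12.7 °C: 16.4, 19.8, 13.3, 4.8, 4.5, 3.8, 15.3, 12.4, 18.3, 7.8, 17.5, 7.3, 14.1.
Cumulative: 16.4, 36.2, 49.5, 54.3, 58.8, 62.6, 77.9, 90.3, 108.6, 116.4, 133.9, 141.2, 155.3.
The total first reaches 87 DD on day 8.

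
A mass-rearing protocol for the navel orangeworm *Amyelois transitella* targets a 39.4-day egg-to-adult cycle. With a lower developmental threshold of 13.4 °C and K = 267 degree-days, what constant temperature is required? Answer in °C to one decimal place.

Required daily accumulation = 267 / 39.4 = 6.777 DD/day.
T = T_base + 6.777 = 13.4 + 6.777 = 20.177 ≈ 20.2 °C.

20.2 °C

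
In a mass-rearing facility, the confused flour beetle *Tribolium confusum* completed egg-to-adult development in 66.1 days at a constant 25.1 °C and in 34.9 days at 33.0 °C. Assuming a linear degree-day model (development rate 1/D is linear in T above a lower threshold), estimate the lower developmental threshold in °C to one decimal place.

Equal thermal constants: D₁(T₁ − T_b) = D₂(T₂ − T_b).
66.1·(25.1 − T_b) = 34.9·(33.0 − T_b)
T_b = (66.1·25.1 − 34.9·33.0) / (66.1 − 34.9) = 507.41 / 31.2 = 16.263 °C ≈ 16.3 °C.

16.3 °C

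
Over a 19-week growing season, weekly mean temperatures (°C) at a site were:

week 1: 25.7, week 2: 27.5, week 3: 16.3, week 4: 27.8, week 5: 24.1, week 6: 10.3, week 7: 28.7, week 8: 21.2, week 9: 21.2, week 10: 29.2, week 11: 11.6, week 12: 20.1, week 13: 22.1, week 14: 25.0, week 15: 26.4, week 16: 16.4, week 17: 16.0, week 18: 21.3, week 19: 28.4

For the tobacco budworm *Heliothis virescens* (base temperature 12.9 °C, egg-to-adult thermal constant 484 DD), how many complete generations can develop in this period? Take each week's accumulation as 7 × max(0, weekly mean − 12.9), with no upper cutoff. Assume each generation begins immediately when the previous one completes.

Weekly DD (7 × max(0, T̄ − 12.9)): 89.6, 102.2, 23.8, 104.3, 78.4, 0.0, 110.6, 58.1, 58.1, 114.1, 0.0, 50.4, 64.4, 84.7, 94.5, 24.5, 21.7, 58.8, 108.5.
Season total = 1246.7 DD.
Complete generations = ⌊1246.7 / 484⌋ = 2.

2 generations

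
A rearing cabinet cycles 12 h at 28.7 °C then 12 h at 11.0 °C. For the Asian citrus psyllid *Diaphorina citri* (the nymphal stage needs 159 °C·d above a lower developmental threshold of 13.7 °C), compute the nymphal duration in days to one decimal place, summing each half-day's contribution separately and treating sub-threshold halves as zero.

Day half: max(0, 28.7 − 13.7) × 0.5 = 15.0 × 0.5 = 7.50 DD.
Night half: max(0, 11.0 − 13.7) × 0.5 = 0.0 × 0.5 = 0.00 DD.
Per 24 h: 7.50 DD/day.
Duration = 159 / 7.50 = 21.200 ≈ 21.2 days.

21.2 days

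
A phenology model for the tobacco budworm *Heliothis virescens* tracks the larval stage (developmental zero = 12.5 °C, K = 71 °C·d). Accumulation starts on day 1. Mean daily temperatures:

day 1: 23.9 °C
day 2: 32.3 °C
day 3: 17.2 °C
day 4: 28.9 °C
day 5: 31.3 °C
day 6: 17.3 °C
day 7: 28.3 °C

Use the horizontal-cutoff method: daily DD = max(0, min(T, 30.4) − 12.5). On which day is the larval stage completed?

day 6

Daily DD above 12.5 °C (capped at 17.9): 11.4, 17.9, 4.7, 16.4, 17.9, 4.8, 15.8.
Cumulative: 11.4, 29.3, 34.0, 50.4, 68.3, 73.1, 88.9.
The total first reaches 71 DD on day 6.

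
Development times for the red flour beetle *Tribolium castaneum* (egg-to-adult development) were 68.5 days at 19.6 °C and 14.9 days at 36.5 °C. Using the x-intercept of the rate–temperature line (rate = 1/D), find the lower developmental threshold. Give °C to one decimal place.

Under the model K = D·(T − T_b), so D₁·(T₁ − T_b) = D₂·(T₂ − T_b).
68.5·(19.6 − T_b) = 14.9·(36.5 − T_b)
T_b = (68.5·19.6 − 14.9·36.5) / (68.5 − 14.9) = 798.75 / 53.6 = 14.902 °C ≈ 14.9 °C.

14.9 °C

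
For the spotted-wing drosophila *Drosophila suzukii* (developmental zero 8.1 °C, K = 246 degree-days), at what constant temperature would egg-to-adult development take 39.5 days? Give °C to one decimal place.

Required daily accumulation = 246 / 39.5 = 6.228 DD/day.
T = T_base + 6.228 = 8.1 + 6.228 = 14.328 ≈ 14.3 °C.

14.3 °C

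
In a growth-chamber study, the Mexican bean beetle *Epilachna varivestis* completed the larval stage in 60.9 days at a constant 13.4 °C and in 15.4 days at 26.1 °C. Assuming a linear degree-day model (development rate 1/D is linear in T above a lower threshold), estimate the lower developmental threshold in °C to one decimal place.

Equal thermal constants: D₁(T₁ − T_b) = D₂(T₂ − T_b).
60.9·(13.4 − T_b) = 15.4·(26.1 − T_b)
T_b = (60.9·13.4 − 15.4·26.1) / (60.9 − 15.4) = 414.12 / 45.5 = 9.102 °C ≈ 9.1 °C.

9.1 °C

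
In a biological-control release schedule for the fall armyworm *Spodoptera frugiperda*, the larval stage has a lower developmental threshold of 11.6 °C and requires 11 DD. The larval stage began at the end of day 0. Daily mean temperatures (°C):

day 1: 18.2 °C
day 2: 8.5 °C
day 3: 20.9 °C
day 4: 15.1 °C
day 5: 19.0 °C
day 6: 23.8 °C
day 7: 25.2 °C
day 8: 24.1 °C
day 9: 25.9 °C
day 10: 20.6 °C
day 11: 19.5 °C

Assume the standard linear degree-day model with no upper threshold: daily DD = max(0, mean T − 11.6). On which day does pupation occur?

Daily DD above 11.6 °C: 6.6, 0.0, 9.3, 3.5, 7.4, 12.2, 13.6, 12.5, 14.3, 9.0, 7.9.
Cumulative: 6.6, 6.6, 15.9, 19.4, 26.8, 39.0, 52.6, 65.1, 79.4, 88.4, 96.3.
The total first reaches 11 DD on day 3.

day 3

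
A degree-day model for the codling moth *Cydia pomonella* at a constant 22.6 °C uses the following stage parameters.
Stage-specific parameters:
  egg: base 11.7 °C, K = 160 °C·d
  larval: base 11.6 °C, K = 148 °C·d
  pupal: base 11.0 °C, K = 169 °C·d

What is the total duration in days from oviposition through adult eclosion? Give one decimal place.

42.7 days

egg: 160 / (22.6 − 11.7) = 160 / 10.9 = 14.679 d.
larval: 148 / (22.6 − 11.6) = 148 / 11.0 = 13.455 d.
pupal: 169 / (22.6 − 11.0) = 169 / 11.6 = 14.569 d.
Sum = 42.702 ≈ 42.7 days.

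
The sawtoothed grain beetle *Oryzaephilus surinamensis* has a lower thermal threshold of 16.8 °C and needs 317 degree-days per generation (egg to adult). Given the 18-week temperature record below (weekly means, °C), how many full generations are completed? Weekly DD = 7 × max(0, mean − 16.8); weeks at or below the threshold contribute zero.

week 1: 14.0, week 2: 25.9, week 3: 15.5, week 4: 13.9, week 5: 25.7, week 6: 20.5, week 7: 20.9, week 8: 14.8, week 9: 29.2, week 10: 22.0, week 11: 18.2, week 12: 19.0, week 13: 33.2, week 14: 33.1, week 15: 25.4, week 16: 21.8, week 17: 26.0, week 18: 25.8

2 generations

Weekly DD (7 × max(0, T̄ − 16.8)): 0.0, 63.7, 0.0, 0.0, 62.3, 25.9, 28.7, 0.0, 86.8, 36.4, 9.8, 15.4, 114.8, 114.1, 60.2, 35.0, 64.4, 63.0.
Season total = 780.5 DD.
Complete generations = ⌊780.5 / 317⌋ = 2.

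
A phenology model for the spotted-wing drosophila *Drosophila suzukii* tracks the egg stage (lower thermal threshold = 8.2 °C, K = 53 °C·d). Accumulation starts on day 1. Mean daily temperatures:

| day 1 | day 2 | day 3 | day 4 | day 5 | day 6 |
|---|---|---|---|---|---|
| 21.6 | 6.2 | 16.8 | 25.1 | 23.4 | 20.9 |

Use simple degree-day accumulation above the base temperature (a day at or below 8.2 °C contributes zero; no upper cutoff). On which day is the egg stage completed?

day 5

Daily DD above 8.2 °C: 13.4, 0.0, 8.6, 16.9, 15.2, 12.7.
Cumulative: 13.4, 13.4, 22.0, 38.9, 54.1, 66.8.
The total first reaches 53 DD on day 5.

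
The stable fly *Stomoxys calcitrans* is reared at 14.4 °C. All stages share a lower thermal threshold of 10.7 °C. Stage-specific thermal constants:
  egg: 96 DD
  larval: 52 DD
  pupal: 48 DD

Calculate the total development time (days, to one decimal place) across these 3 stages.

53.0 days

Daily accumulation at 14.4 °C = 14.4 − 10.7 = 3.7 DD/day.
Total K = 96 + 52 + 48 = 196 DD.
Total duration = 196 / 3.7 = 52.973 ≈ 53.0 days.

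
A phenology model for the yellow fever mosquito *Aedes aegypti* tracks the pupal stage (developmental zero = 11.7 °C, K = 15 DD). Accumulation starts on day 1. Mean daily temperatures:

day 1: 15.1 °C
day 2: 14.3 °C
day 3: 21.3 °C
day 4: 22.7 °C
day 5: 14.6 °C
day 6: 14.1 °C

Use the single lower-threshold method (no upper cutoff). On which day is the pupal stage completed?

Daily DD above 11.7 °C: 3.4, 2.6, 9.6, 11.0, 2.9, 2.4.
Cumulative: 3.4, 6.0, 15.6, 26.6, 29.5, 31.9.
The total first reaches 15 DD on day 3.

day 3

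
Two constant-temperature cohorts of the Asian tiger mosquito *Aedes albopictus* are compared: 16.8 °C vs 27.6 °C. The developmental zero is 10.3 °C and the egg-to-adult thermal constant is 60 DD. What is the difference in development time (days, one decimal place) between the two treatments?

5.8 days

At 16.8 °C: 60 / (16.8 − 10.3) = 60 / 6.5 = 9.231 d.
At 27.6 °C: 60 / (27.6 − 10.3) = 60 / 17.3 = 3.468 d.
Difference = |9.231 − 3.468| = 5.763 ≈ 5.8 days.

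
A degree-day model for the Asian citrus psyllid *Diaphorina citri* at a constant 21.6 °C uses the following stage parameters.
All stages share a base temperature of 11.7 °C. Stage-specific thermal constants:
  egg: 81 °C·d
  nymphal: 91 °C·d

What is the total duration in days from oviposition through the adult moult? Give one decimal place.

17.4 days

Daily accumulation at 21.6 °C = 21.6 − 11.7 = 9.9 DD/day.
Total K = 81 + 91 = 172 DD.
Total duration = 172 / 9.9 = 17.374 ≈ 17.4 days.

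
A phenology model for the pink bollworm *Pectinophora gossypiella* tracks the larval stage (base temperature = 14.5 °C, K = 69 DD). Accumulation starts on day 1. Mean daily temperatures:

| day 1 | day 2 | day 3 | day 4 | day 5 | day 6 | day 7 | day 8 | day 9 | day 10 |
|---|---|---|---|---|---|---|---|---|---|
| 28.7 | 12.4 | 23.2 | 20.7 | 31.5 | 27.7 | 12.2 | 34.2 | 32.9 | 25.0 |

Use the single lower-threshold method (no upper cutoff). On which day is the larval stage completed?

Daily DD above 14.5 °C: 14.2, 0.0, 8.7, 6.2, 17.0, 13.2, 0.0, 19.7, 18.4, 10.5.
Cumulative: 14.2, 14.2, 22.9, 29.1, 46.1, 59.3, 59.3, 79.0, 97.4, 107.9.
The total first reaches 69 DD on day 8.

day 8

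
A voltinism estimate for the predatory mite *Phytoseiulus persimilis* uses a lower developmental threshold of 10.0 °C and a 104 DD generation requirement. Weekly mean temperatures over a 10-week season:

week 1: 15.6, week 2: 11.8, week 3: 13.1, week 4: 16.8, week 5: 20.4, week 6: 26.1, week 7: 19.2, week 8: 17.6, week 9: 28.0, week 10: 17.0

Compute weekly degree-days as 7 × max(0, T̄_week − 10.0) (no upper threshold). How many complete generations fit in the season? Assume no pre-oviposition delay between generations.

5 generations

Weekly DD (7 × max(0, T̄ − 10.0)): 39.2, 12.6, 21.7, 47.6, 72.8, 112.7, 64.4, 53.2, 126.0, 49.0.
Season total = 599.2 DD.
Complete generations = ⌊599.2 / 104⌋ = 5.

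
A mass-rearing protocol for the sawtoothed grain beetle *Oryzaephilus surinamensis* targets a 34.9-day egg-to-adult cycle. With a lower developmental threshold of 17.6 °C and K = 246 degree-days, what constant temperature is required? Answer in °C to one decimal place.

24.6 °C

Required daily accumulation = 246 / 34.9 = 7.049 DD/day.
T = T_base + 7.049 = 17.6 + 7.049 = 24.649 ≈ 24.6 °C.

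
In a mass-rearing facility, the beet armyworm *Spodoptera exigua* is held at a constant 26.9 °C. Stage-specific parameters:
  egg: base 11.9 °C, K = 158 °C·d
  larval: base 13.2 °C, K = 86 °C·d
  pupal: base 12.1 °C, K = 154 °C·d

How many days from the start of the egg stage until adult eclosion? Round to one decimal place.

27.2 days

egg: 158 / (26.9 − 11.9) = 158 / 15.0 = 10.533 d.
larval: 86 / (26.9 − 13.2) = 86 / 13.7 = 6.277 d.
pupal: 154 / (26.9 − 12.1) = 154 / 14.8 = 10.405 d.
Sum = 27.216 ≈ 27.2 days.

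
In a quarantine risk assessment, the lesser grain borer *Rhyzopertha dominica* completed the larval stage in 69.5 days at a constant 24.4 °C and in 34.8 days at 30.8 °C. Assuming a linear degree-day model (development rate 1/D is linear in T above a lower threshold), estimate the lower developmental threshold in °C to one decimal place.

18.0 °C

Linear rate model ⇒ the product D·(T − T_b) is constant across temperatures.
69.5·(24.4 − T_b) = 34.8·(30.8 − T_b)
T_b = (69.5·24.4 − 34.8·30.8) / (69.5 − 34.8) = 623.96 / 34.7 = 17.982 °C ≈ 18.0 °C.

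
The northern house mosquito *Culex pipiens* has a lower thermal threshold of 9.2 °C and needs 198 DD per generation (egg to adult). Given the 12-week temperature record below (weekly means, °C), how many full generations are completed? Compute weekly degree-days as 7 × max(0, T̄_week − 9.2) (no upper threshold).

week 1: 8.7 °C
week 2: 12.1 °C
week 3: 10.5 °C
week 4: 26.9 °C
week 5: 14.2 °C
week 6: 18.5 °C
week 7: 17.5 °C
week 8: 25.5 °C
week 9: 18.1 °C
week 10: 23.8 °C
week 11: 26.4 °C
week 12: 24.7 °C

4 generations

Weekly DD (7 × max(0, T̄ − 9.2)): 0.0, 20.3, 9.1, 123.9, 35.0, 65.1, 58.1, 114.1, 62.3, 102.2, 120.4, 108.5.
Season total = 819.0 DD.
Complete generations = ⌊819.0 / 198⌋ = 4.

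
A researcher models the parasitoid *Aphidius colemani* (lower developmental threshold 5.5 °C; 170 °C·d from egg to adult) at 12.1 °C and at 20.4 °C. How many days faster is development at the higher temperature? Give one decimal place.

14.3 days

At 12.1 °C: 170 / (12.1 − 5.5) = 170 / 6.6 = 25.758 d.
At 20.4 °C: 170 / (20.4 − 5.5) = 170 / 14.9 = 11.409 d.
Difference = |25.758 − 11.409| = 14.348 ≈ 14.3 days.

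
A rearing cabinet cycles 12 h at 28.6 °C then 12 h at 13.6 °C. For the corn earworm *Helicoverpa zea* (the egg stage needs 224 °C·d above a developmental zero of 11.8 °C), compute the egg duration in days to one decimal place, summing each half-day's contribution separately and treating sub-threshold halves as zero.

24.1 days

Day half: max(0, 28.6 − 11.8) × 0.5 = 16.8 × 0.5 = 8.40 DD.
Night half: max(0, 13.6 − 11.8) × 0.5 = 1.8 × 0.5 = 0.90 DD.
Per 24 h: 9.30 DD/day.
Duration = 224 / 9.30 = 24.086 ≈ 24.1 days.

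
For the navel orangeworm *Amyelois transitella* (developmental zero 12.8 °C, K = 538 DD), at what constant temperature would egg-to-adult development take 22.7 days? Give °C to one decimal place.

Required daily accumulation = 538 / 22.7 = 23.700 DD/day.
T = T_base + 23.700 = 12.8 + 23.700 = 36.500 ≈ 36.5 °C.

36.5 °C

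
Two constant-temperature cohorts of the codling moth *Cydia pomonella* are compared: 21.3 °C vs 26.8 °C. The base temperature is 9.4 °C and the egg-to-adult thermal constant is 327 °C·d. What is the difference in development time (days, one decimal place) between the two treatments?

8.7 days

At 21.3 °C: 327 / (21.3 − 9.4) = 327 / 11.9 = 27.479 d.
At 26.8 °C: 327 / (26.8 − 9.4) = 327 / 17.4 = 18.793 d.
Difference = |27.479 − 18.793| = 8.686 ≈ 8.7 days.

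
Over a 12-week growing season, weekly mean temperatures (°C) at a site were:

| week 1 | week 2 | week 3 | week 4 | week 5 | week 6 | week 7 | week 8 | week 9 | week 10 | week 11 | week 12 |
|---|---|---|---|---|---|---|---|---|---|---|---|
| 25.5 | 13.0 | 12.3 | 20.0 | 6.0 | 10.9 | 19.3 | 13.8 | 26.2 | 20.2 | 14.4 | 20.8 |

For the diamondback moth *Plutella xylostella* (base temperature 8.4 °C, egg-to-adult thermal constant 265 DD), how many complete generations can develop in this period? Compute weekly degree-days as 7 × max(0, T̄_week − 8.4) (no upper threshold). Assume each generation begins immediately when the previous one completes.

2 generations

Weekly DD (7 × max(0, T̄ − 8.4)): 119.7, 32.2, 27.3, 81.2, 0.0, 17.5, 76.3, 37.8, 124.6, 82.6, 42.0, 86.8.
Season total = 728.0 DD.
Complete generations = ⌊728.0 / 265⌋ = 2.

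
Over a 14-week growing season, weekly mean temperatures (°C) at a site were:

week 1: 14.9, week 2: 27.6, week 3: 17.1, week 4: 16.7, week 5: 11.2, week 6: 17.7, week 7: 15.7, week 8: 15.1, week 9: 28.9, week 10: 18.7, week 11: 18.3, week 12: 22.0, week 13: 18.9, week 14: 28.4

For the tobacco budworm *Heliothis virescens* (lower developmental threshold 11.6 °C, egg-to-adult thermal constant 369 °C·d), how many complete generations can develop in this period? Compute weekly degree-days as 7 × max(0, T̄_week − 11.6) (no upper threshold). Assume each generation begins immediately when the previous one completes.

2 generations

Weekly DD (7 × max(0, T̄ − 11.6)): 23.1, 112.0, 38.5, 35.7, 0.0, 42.7, 28.7, 24.5, 121.1, 49.7, 46.9, 72.8, 51.1, 117.6.
Season total = 764.4 DD.
Complete generations = ⌊764.4 / 369⌋ = 2.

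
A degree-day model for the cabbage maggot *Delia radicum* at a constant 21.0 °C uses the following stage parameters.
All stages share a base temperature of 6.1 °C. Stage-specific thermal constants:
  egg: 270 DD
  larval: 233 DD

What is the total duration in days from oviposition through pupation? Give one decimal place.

33.8 days

Daily accumulation at 21.0 °C = 21.0 − 6.1 = 14.9 DD/day.
Total K = 270 + 233 = 503 DD.
Total duration = 503 / 14.9 = 33.758 ≈ 33.8 days.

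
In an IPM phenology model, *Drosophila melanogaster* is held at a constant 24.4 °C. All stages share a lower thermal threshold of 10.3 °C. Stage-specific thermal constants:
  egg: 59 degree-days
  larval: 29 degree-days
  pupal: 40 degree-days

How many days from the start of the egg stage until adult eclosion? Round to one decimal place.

9.1 days

Daily accumulation at 24.4 °C = 24.4 − 10.3 = 14.1 DD/day.
Total K = 59 + 29 + 40 = 128 DD.
Total duration = 128 / 14.1 = 9.078 ≈ 9.1 days.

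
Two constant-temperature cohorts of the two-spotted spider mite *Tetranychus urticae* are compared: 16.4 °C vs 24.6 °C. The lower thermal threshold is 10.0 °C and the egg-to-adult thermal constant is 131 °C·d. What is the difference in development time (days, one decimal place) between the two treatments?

11.5 days

At 16.4 °C: 131 / (16.4 − 10.0) = 131 / 6.4 = 20.469 d.
At 24.6 °C: 131 / (24.6 − 10.0) = 131 / 14.6 = 8.973 d.
Difference = |20.469 − 8.973| = 11.496 ≈ 11.5 days.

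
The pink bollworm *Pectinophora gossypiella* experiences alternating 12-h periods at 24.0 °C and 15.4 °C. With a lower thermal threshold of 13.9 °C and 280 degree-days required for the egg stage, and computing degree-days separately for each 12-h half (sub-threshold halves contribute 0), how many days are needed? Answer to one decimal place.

Day half: max(0, 24.0 − 13.9) × 0.5 = 10.1 × 0.5 = 5.05 DD.
Night half: max(0, 15.4 − 13.9) × 0.5 = 1.5 × 0.5 = 0.75 DD.
Per 24 h: 5.80 DD/day.
Duration = 280 / 5.80 = 48.276 ≈ 48.3 days.

48.3 days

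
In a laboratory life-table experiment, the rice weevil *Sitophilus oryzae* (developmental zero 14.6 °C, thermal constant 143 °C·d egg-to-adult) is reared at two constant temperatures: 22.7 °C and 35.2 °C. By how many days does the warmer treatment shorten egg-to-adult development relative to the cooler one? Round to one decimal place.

10.7 days

At 22.7 °C: 143 / (22.7 − 14.6) = 143 / 8.1 = 17.654 d.
At 35.2 °C: 143 / (35.2 − 14.6) = 143 / 20.6 = 6.942 d.
Difference = |17.654 − 6.942| = 10.713 ≈ 10.7 days.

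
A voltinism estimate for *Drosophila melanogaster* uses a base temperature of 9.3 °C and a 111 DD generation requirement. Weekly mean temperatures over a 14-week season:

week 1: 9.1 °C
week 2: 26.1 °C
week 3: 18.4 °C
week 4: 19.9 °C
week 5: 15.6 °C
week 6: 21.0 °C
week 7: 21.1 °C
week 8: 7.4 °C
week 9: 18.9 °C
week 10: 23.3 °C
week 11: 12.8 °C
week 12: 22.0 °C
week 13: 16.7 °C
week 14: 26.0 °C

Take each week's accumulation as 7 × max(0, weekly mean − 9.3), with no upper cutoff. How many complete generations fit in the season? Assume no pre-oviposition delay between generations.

Weekly DD (7 × max(0, T̄ − 9.3)): 0.0, 117.6, 63.7, 74.2, 44.1, 81.9, 82.6, 0.0, 67.2, 98.0, 24.5, 88.9, 51.8, 116.9.
Season total = 911.4 DD.
Complete generations = ⌊911.4 / 111⌋ = 8.

8 generations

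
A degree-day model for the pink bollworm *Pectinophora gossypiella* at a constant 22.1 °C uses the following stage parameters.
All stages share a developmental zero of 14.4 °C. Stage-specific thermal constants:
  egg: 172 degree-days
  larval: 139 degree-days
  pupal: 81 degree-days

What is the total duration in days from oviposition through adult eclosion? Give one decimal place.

Daily accumulation at 22.1 °C = 22.1 − 14.4 = 7.7 DD/day.
Total K = 172 + 139 + 81 = 392 DD.
Total duration = 392 / 7.7 = 50.909 ≈ 50.9 days.

50.9 days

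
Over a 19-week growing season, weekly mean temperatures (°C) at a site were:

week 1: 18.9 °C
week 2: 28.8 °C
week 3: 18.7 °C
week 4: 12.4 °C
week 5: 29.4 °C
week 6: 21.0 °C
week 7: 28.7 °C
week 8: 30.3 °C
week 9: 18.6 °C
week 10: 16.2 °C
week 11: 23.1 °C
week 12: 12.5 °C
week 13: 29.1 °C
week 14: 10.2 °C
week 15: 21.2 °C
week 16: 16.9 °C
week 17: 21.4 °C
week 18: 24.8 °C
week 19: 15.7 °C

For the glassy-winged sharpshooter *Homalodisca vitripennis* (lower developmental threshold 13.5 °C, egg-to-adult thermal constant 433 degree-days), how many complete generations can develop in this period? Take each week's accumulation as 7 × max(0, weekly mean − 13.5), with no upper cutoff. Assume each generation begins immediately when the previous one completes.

Weekly DD (7 × max(0, T̄ − 13.5)): 37.8, 107.1, 36.4, 0.0, 111.3, 52.5, 106.4, 117.6, 35.7, 18.9, 67.2, 0.0, 109.2, 0.0, 53.9, 23.8, 55.3, 79.1, 15.4.
Season total = 1027.6 DD.
Complete generations = ⌊1027.6 / 433⌋ = 2.

2 generations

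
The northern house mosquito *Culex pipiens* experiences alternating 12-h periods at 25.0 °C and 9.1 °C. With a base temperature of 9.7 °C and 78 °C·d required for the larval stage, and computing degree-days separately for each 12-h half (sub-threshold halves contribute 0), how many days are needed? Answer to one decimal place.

10.2 days

Day half: max(0, 25.0 − 9.7) × 0.5 = 15.3 × 0.5 = 7.65 DD.
Night half: max(0, 9.1 − 9.7) × 0.5 = 0.0 × 0.5 = 0.00 DD.
Per 24 h: 7.65 DD/day.
Duration = 78 / 7.65 = 10.196 ≈ 10.2 days.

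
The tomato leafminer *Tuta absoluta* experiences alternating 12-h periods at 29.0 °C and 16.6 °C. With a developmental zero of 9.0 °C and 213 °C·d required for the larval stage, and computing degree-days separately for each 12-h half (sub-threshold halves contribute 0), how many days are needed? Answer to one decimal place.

15.4 days

Day half: max(0, 29.0 − 9.0) × 0.5 = 20.0 × 0.5 = 10.00 DD.
Night half: max(0, 16.6 − 9.0) × 0.5 = 7.6 × 0.5 = 3.80 DD.
Per 24 h: 13.80 DD/day.
Duration = 213 / 13.80 = 15.435 ≈ 15.4 days.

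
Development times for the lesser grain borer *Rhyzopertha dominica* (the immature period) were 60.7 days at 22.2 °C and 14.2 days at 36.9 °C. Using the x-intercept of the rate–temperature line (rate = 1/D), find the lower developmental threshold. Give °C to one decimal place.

17.7 °C

Under the model K = D·(T − T_b), so D₁·(T₁ − T_b) = D₂·(T₂ − T_b).
60.7·(22.2 − T_b) = 14.2·(36.9 − T_b)
T_b = (60.7·22.2 − 14.2·36.9) / (60.7 − 14.2) = 823.56 / 46.5 = 17.711 °C ≈ 17.7 °C.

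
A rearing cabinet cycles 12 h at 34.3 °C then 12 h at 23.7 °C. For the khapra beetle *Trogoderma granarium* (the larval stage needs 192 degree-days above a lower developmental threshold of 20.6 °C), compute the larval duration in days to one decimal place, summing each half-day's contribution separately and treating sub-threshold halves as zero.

22.9 days

Day half: max(0, 34.3 − 20.6) × 0.5 = 13.7 × 0.5 = 6.85 DD.
Night half: max(0, 23.7 − 20.6) × 0.5 = 3.1 × 0.5 = 1.55 DD.
Per 24 h: 8.40 DD/day.
Duration = 192 / 8.40 = 22.857 ≈ 22.9 days.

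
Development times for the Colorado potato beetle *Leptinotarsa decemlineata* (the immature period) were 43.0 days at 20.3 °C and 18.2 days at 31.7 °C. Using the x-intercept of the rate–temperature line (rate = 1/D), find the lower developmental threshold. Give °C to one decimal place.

11.9 °C

Under the model K = D·(T − T_b), so D₁·(T₁ − T_b) = D₂·(T₂ − T_b).
43.0·(20.3 − T_b) = 18.2·(31.7 − T_b)
T_b = (43.0·20.3 − 18.2·31.7) / (43.0 − 18.2) = 295.96 / 24.8 = 11.934 °C ≈ 11.9 °C.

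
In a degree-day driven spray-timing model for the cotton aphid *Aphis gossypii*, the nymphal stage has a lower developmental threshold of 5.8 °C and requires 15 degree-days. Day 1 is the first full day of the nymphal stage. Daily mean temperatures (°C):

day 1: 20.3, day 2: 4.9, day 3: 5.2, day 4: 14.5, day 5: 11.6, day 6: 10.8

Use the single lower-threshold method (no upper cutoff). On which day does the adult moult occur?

Daily DD above 5.8 °C: 14.5, 0.0, 0.0, 8.7, 5.8, 5.0.
Cumulative: 14.5, 14.5, 14.5, 23.2, 29.0, 34.0.
The total first reaches 15 DD on day 4.

day 4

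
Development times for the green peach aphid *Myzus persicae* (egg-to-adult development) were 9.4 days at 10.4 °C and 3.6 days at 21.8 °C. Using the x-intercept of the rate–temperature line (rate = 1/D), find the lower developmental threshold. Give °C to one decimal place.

Linear rate model ⇒ the product D·(T − T_b) is constant across temperatures.
9.4·(10.4 − T_b) = 3.6·(21.8 − T_b)
T_b = (9.4·10.4 − 3.6·21.8) / (9.4 − 3.6) = 19.28 / 5.8 = 3.324 °C ≈ 3.3 °C.

3.3 °C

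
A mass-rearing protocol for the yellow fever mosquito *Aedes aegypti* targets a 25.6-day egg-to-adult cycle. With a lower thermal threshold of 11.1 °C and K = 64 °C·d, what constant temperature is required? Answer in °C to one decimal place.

Required daily accumulation = 64 / 25.6 = 2.500 DD/day.
T = T_base + 2.500 = 11.1 + 2.500 = 13.600 ≈ 13.6 °C.

13.6 °C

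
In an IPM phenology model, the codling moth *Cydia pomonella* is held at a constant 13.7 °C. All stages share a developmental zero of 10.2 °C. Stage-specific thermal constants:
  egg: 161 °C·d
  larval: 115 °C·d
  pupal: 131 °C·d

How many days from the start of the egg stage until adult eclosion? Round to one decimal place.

116.3 days

Daily accumulation at 13.7 °C = 13.7 − 10.2 = 3.5 DD/day.
Total K = 161 + 115 + 131 = 407 DD.
Total duration = 407 / 3.5 = 116.286 ≈ 116.3 days.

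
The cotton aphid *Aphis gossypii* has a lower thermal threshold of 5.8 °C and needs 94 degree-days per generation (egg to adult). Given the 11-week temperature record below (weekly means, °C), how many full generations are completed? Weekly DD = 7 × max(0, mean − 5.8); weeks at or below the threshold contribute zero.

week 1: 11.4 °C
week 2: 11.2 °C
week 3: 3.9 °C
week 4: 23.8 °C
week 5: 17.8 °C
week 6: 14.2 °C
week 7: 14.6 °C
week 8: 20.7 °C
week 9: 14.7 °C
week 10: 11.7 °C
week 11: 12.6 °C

7 generations

Weekly DD (7 × max(0, T̄ − 5.8)): 39.2, 37.8, 0.0, 126.0, 84.0, 58.8, 61.6, 104.3, 62.3, 41.3, 47.6.
Season total = 662.9 DD.
Complete generations = ⌊662.9 / 94⌋ = 7.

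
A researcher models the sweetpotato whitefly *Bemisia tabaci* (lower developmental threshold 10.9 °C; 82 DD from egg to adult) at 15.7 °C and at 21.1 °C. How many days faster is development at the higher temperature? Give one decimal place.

At 15.7 °C: 82 / (15.7 − 10.9) = 82 / 4.8 = 17.083 d.
At 21.1 °C: 82 / (21.1 − 10.9) = 82 / 10.2 = 8.039 d.
Difference = |17.083 − 8.039| = 9.044 ≈ 9.0 days.

9.0 days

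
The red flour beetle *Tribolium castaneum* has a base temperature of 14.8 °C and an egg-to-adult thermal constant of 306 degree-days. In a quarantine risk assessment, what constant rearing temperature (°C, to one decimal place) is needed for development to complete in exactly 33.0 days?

Required daily accumulation = 306 / 33.0 = 9.273 DD/day.
T = T_base + 9.273 = 14.8 + 9.273 = 24.073 ≈ 24.1 °C.

24.1 °C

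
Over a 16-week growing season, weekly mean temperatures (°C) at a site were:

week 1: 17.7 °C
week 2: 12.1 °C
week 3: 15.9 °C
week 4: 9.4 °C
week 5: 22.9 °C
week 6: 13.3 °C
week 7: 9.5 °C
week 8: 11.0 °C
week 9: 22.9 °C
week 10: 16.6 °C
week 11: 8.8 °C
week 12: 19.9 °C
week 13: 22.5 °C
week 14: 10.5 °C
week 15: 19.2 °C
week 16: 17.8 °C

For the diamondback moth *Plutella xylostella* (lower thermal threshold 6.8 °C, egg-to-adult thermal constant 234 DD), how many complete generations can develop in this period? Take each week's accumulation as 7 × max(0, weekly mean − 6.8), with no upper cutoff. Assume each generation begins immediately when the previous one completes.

4 generations

Weekly DD (7 × max(0, T̄ − 6.8)): 76.3, 37.1, 63.7, 18.2, 112.7, 45.5, 18.9, 29.4, 112.7, 68.6, 14.0, 91.7, 109.9, 25.9, 86.8, 77.0.
Season total = 988.4 DD.
Complete generations = ⌊988.4 / 234⌋ = 4.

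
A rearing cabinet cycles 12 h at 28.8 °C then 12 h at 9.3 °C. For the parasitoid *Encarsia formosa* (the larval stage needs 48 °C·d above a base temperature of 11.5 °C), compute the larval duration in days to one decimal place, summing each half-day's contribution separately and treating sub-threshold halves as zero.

5.5 days

Day half: max(0, 28.8 − 11.5) × 0.5 = 17.3 × 0.5 = 8.65 DD.
Night half: max(0, 9.3 − 11.5) × 0.5 = 0.0 × 0.5 = 0.00 DD.
Per 24 h: 8.65 DD/day.
Duration = 48 / 8.65 = 5.549 ≈ 5.5 days.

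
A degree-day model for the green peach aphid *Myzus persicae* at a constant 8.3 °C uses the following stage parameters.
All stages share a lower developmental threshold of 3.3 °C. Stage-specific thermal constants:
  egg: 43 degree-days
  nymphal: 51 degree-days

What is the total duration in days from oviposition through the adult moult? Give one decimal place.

Daily accumulation at 8.3 °C = 8.3 − 3.3 = 5.0 DD/day.
Total K = 43 + 51 = 94 DD.
Total duration = 94 / 5.0 = 18.800 ≈ 18.8 days.

18.8 days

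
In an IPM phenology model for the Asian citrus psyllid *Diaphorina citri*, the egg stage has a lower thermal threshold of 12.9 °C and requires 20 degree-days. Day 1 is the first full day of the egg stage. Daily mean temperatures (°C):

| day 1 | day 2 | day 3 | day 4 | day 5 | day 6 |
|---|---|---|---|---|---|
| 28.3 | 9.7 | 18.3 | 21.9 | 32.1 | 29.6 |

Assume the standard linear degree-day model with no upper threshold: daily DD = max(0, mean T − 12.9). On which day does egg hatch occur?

day 3

Daily DD above 12.9 °C: 15.4, 0.0, 5.4, 9.0, 19.2, 16.7.
Cumulative: 15.4, 15.4, 20.8, 29.8, 49.0, 65.7.
The total first reaches 20 DD on day 3.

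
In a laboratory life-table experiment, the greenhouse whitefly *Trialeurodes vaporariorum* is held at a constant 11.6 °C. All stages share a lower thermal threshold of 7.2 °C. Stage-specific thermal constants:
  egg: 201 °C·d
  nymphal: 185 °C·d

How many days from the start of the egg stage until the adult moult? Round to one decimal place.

87.7 days

Daily accumulation at 11.6 °C = 11.6 − 7.2 = 4.4 DD/day.
Total K = 201 + 185 = 386 DD.
Total duration = 386 / 4.4 = 87.727 ≈ 87.7 days.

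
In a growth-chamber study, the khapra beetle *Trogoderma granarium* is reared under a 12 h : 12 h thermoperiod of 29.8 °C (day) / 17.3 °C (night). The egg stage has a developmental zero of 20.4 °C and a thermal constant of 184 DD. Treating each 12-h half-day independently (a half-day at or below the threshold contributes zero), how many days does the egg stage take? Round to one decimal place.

39.1 days

Day half: max(0, 29.8 − 20.4) × 0.5 = 9.4 × 0.5 = 4.70 DD.
Night half: max(0, 17.3 − 20.4) × 0.5 = 0.0 × 0.5 = 0.00 DD.
Per 24 h: 4.70 DD/day.
Duration = 184 / 4.70 = 39.149 ≈ 39.1 days.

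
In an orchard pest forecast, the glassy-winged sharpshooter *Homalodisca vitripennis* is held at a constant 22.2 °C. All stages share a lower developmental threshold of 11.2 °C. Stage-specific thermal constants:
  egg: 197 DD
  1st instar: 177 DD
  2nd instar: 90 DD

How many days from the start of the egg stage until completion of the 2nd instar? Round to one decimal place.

Daily accumulation at 22.2 °C = 22.2 − 11.2 = 11.0 DD/day.
Total K = 197 + 177 + 90 = 464 DD.
Total duration = 464 / 11.0 = 42.182 ≈ 42.2 days.

42.2 days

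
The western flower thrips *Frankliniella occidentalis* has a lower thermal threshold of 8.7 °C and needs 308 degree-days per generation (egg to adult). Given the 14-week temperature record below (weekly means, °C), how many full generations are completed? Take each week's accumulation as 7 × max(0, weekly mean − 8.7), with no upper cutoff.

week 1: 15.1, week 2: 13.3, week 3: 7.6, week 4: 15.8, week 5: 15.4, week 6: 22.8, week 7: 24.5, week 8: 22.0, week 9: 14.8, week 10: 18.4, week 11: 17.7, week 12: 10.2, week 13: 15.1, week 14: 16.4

Weekly DD (7 × max(0, T̄ − 8.7)): 44.8, 32.2, 0.0, 49.7, 46.9, 98.7, 110.6, 93.1, 42.7, 67.9, 63.0, 10.5, 44.8, 53.9.
Season total = 758.8 DD.
Complete generations = ⌊758.8 / 308⌋ = 2.

2 generations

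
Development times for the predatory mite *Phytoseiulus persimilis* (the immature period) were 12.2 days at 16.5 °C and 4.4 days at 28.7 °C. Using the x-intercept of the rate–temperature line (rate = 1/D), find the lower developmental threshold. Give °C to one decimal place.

9.6 °C

Under the model K = D·(T − T_b), so D₁·(T₁ − T_b) = D₂·(T₂ − T_b).
12.2·(16.5 − T_b) = 4.4·(28.7 − T_b)
T_b = (12.2·16.5 − 4.4·28.7) / (12.2 − 4.4) = 75.02 / 7.8 = 9.618 °C ≈ 9.6 °C.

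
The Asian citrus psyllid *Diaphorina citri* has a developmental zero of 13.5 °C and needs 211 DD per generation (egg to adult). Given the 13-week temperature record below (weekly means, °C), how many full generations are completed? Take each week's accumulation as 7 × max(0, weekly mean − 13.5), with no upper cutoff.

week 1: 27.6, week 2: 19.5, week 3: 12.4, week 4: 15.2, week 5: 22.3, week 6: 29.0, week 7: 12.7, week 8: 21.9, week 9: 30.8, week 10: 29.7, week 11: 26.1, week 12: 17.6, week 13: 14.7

Weekly DD (7 × max(0, T̄ − 13.5)): 98.7, 42.0, 0.0, 11.9, 61.6, 108.5, 0.0, 58.8, 121.1, 113.4, 88.2, 28.7, 8.4.
Season total = 741.3 DD.
Complete generations = ⌊741.3 / 211⌋ = 3.

3 generations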